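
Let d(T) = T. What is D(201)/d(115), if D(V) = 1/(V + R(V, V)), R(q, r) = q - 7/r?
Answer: 201/9291425 ≈ 2.1633e-5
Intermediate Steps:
R(q, r) = q - 7/r
D(V) = 1/(-7/V + 2*V) (D(V) = 1/(V + (V - 7/V)) = 1/(-7/V + 2*V))
D(201)/d(115) = (201/(-7 + 2*201²))/115 = (201/(-7 + 2*40401))*(1/115) = (201/(-7 + 80802))*(1/115) = (201/80795)*(1/115) = 201/9291425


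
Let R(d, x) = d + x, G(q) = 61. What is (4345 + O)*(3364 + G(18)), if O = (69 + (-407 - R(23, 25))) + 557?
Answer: 15467300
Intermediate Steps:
O = 171 (O = (69 + (-407 - (23 + 25))) + 557 = (69 + (-407 - 1*48)) + 557 = (69 + (-407 - 48)) + 557 = (69 - 455) + 557 = -386 + 557 = 171)
(4345 + O)*(3364 + G(18)) = (4345 + 171)*(3364 + 61) = 4516*3425 = 15467300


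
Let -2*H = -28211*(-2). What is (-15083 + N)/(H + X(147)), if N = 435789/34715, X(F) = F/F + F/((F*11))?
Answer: 5754876116/10772376935 ≈ 0.53423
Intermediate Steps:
H = -28211 (H = -(-28211)*(-2)/2 = -½*56422 = -28211)
X(F) = 12/11 (X(F) = 1 + F/((11*F)) = 1 + F*(1/(11*F)) = 1 + 1/11 = 12/11)
N = 435789/34715 (N = 435789*(1/34715) = 435789/34715 ≈ 12.553)
(-15083 + N)/(H + X(147)) = (-15083 + 435789/34715)/(-28211 + 12/11) = -523170556/(34715*(-310309/11)) = -523170556/34715*(-11/310309) = 5754876116/10772376935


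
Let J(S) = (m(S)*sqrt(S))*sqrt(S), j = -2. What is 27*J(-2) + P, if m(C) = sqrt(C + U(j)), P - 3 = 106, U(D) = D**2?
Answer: 109 - 54*sqrt(2) ≈ 32.632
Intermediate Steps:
P = 109 (P = 3 + 106 = 109)
m(C) = sqrt(4 + C) (m(C) = sqrt(C + (-2)**2) = sqrt(C + 4) = sqrt(4 + C))
J(S) = S*sqrt(4 + S) (J(S) = (sqrt(4 + S)*sqrt(S))*sqrt(S) = (sqrt(S)*sqrt(4 + S))*sqrt(S) = S*sqrt(4 + S))
27*J(-2) + P = 27*(-2*sqrt(4 - 2)) + 109 = 27*(-2*sqrt(2)) + 109 = -54*sqrt(2) + 109 = 109 - 54*sqrt(2)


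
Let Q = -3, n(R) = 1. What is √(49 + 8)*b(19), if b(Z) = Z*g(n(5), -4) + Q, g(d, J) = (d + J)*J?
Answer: 225*√57 ≈ 1698.7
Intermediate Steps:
g(d, J) = J*(J + d) (g(d, J) = (J + d)*J = J*(J + d))
b(Z) = -3 + 12*Z (b(Z) = Z*(-4*(-4 + 1)) - 3 = Z*(-4*(-3)) - 3 = Z*12 - 3 = 12*Z - 3 = -3 + 12*Z)
√(49 + 8)*b(19) = √(49 + 8)*(-3 + 12*19) = √57*(-3 + 228) = √57*225 = 225*√57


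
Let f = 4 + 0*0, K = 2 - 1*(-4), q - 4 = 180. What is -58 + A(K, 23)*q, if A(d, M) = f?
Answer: 678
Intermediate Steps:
q = 184 (q = 4 + 180 = 184)
K = 6 (K = 2 + 4 = 6)
f = 4 (f = 4 + 0 = 4)
A(d, M) = 4
-58 + A(K, 23)*q = -58 + 4*184 = -58 + 736 = 678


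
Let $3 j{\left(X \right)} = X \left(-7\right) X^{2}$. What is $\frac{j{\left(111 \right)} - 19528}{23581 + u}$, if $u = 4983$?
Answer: $- \frac{3210667}{28564} \approx -112.4$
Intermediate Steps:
$j{\left(X \right)} = - \frac{7 X^{3}}{3}$ ($j{\left(X \right)} = \frac{X \left(-7\right) X^{2}}{3} = \frac{- 7 X X^{2}}{3} = \frac{\left(-7\right) X^{3}}{3} = - \frac{7 X^{3}}{3}$)
$\frac{j{\left(111 \right)} - 19528}{23581 + u} = \frac{- \frac{7 \cdot 111^{3}}{3} - 19528}{23581 + 4983} = \frac{\left(- \frac{7}{3}\right) 1367631 - 19528}{28564} = \left(-3191139 - 19528\right) \frac{1}{28564} = \left(-3210667\right) \frac{1}{28564} = - \frac{3210667}{28564}$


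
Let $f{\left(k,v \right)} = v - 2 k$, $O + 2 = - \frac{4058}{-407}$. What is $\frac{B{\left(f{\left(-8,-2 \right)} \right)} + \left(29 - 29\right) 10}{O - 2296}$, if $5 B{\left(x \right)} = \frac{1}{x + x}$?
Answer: $- \frac{407}{130371920} \approx -3.1218 \cdot 10^{-6}$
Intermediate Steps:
$O = \frac{3244}{407}$ ($O = -2 - \frac{4058}{-407} = -2 - - \frac{4058}{407} = -2 + \frac{4058}{407} = \frac{3244}{407} \approx 7.9705$)
$B{\left(x \right)} = \frac{1}{10 x}$ ($B{\left(x \right)} = \frac{1}{5 \left(x + x\right)} = \frac{1}{5 \cdot 2 x} = \frac{\frac{1}{2} \frac{1}{x}}{5} = \frac{1}{10 x}$)
$\frac{B{\left(f{\left(-8,-2 \right)} \right)} + \left(29 - 29\right) 10}{O - 2296} = \frac{\frac{1}{10 \left(-2 - -16\right)} + \left(29 - 29\right) 10}{\frac{3244}{407} - 2296} = \frac{\frac{1}{10 \left(-2 + 16\right)} + 0 \cdot 10}{- \frac{931228}{407}} = \left(\frac{1}{10 \cdot 14} + 0\right) \left(- \frac{407}{931228}\right) = \left(\frac{1}{10} \cdot \frac{1}{14} + 0\right) \left(- \frac{407}{931228}\right) = \left(\frac{1}{140} + 0\right) \left(- \frac{407}{931228}\right) = \frac{1}{140} \left(- \frac{407}{931228}\right) = - \frac{407}{130371920}$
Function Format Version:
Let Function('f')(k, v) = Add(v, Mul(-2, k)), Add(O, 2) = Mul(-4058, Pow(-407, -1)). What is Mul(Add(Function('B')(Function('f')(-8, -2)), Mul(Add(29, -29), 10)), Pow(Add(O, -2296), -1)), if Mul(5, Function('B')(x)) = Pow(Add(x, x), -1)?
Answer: Rational(-407, 130371920) ≈ -3.1218e-6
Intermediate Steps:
O = Rational(3244, 407) (O = Add(-2, Mul(-4058, Pow(-407, -1))) = Add(-2, Mul(-4058, Rational(-1, 407))) = Add(-2, Rational(4058, 407)) = Rational(3244, 407) ≈ 7.9705)
Function('B')(x) = Mul(Rational(1, 10), Pow(x, -1)) (Function('B')(x) = Mul(Rational(1, 5), Pow(Add(x, x), -1)) = Mul(Rational(1, 5), Pow(Mul(2, x), -1)) = Mul(Rational(1, 5), Mul(Rational(1, 2), Pow(x, -1))) = Mul(Rational(1, 10), Pow(x, -1)))
Mul(Add(Function('B')(Function('f')(-8, -2)), Mul(Add(29, -29), 10)), Pow(Add(O, -2296), -1)) = Mul(Add(Mul(Rational(1, 10), Pow(Add(-2, Mul(-2, -8)), -1)), Mul(Add(29, -29), 10)), Pow(Add(Rational(3244, 407), -2296), -1)) = Mul(Add(Mul(Rational(1, 10), Pow(Add(-2, 16), -1)), Mul(0, 10)), Pow(Rational(-931228, 407), -1)) = Mul(Add(Mul(Rational(1, 10), Pow(14, -1)), 0), Rational(-407, 931228)) = Mul(Add(Mul(Rational(1, 10), Rational(1, 14)), 0), Rational(-407, 931228)) = Mul(Add(Rational(1, 140), 0), Rational(-407, 931228)) = Mul(Rational(1, 140), Rational(-407, 931228)) = Rational(-407, 130371920)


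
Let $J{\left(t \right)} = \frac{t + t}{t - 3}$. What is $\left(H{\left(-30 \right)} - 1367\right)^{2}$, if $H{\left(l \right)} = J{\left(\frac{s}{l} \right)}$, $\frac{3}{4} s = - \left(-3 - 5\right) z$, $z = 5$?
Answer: $\frac{3451445001}{1849} \approx 1.8667 \cdot 10^{6}$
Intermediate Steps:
$s = \frac{160}{3}$ ($s = \frac{4 \left(- \left(-3 - 5\right) 5\right)}{3} = \frac{4 \left(- \left(-8\right) 5\right)}{3} = \frac{4 \left(\left(-1\right) \left(-40\right)\right)}{3} = \frac{4}{3} \cdot 40 = \frac{160}{3} \approx 53.333$)
$J{\left(t \right)} = \frac{2 t}{-3 + t}$
$H{\left(l \right)} = \frac{320}{3 l \left(-3 + \frac{160}{3 l}\right)}$ ($H{\left(l \right)} = \frac{2 \frac{160}{3 l}}{-3 + \frac{160}{3 l}} = \frac{320}{3 l \left(-3 + \frac{160}{3 l}\right)}$)
$\left(H{\left(-30 \right)} - 1367\right)^{2} = \left(- \frac{320}{-160 + 9 \left(-30\right)} - 1367\right)^{2} = \left(- \frac{320}{-160 - 270} - 1367\right)^{2} = \left(- \frac{320}{-430} - 1367\right)^{2} = \left(\left(-320\right) \left(- \frac{1}{430}\right) - 1367\right)^{2} = \left(\frac{32}{43} - 1367\right)^{2} = \left(- \frac{58749}{43}\right)^{2} = \frac{3451445001}{1849}$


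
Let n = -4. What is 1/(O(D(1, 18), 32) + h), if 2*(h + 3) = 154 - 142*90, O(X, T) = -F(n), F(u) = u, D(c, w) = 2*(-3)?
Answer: -1/6312 ≈ -0.00015843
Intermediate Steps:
D(c, w) = -6
O(X, T) = 4 (O(X, T) = -1*(-4) = 4)
h = -6316 (h = -3 + (154 - 142*90)/2 = -3 + (154 - 12780)/2 = -3 + (1/2)*(-12626) = -3 - 6313 = -6316)
1/(O(D(1, 18), 32) + h) = 1/(4 - 6316) = 1/(-6312) = -1/6312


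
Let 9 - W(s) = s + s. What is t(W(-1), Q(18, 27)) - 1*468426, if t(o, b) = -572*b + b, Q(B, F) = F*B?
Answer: -745932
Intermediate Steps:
W(s) = 9 - 2*s (W(s) = 9 - (s + s) = 9 - 2*s)
Q(B, F) = B*F
t(o, b) = -571*b
t(W(-1), Q(18, 27)) - 1*468426 = -10278*27 - 1*468426 = -571*486 - 468426 = -277506 - 468426 = -745932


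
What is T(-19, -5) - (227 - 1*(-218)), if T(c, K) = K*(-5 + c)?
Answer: -325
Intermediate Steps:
T(-19, -5) - (227 - 1*(-218)) = -5*(-5 - 19) - (227 - 1*(-218)) = -5*(-24) - (227 + 218) = 120 - 1*445 = 120 - 445 = -325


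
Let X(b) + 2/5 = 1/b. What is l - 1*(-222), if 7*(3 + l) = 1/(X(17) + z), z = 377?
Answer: 49080613/224112 ≈ 219.00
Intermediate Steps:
X(b) = -2/5 + 1/b
l = -672251/224112 (l = -3 + 1/(7*((-2/5 + 1/17) + 377)) = -3 + 1/(7*(-29/85 + 377)) = -3 + 1/(7*(32016/85)) = -3 + (1/7)*(85/32016) = -3 + 85/224112 = -672251/224112 ≈ -2.9996)
l - 1*(-222) = -672251/224112 - 1*(-222) = -672251/224112 + 222 = 49080613/224112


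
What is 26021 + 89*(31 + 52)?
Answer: 33408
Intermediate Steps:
26021 + 89*(31 + 52) = 26021 + 89*83 = 26021 + 7387 = 33408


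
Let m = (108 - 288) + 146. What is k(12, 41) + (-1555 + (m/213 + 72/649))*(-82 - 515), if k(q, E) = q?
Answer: 42778640683/46079 ≈ 9.2838e+5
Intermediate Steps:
m = -34 (m = -180 + 146 = -34)
k(12, 41) + (-1555 + (m/213 + 72/649))*(-82 - 515) = 12 + (-1555 + (-34/213 + 72/649))*(-82 - 515) = 12 + (-1555 + (-34*1/213 + 72*(1/649)))*(-597) = 12 + (-1555 + (-34/213 + 72/649))*(-597) = 12 + (-1555 - 6730/138237)*(-597) = 12 - 214965265/138237*(-597) = 12 + 42778087735/46079 = 42778640683/46079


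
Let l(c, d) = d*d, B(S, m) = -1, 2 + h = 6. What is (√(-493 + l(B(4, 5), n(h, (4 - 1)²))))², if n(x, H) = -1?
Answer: -492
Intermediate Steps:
h = 4 (h = -2 + 6 = 4)
l(c, d) = d²
(√(-493 + l(B(4, 5), n(h, (4 - 1)²))))² = (√(-493 + (-1)²))² = (√(-493 + 1))² = (√(-492))² = (2*I*√123)² = -492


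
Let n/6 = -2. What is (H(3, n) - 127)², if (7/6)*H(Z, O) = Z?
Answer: 758641/49 ≈ 15482.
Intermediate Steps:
n = -12 (n = 6*(-2) = -12)
H(Z, O) = 6*Z/7
(H(3, n) - 127)² = ((6/7)*3 - 127)² = (18/7 - 127)² = (-871/7)² = 758641/49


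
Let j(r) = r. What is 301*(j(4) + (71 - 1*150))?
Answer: -22575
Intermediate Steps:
301*(j(4) + (71 - 1*150)) = 301*(4 + (71 - 1*150)) = 301*(4 + (71 - 150)) = 301*(4 - 79) = 301*(-75) = -22575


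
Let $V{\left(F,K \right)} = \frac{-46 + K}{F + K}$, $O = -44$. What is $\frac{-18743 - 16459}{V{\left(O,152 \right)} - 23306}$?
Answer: $\frac{1900908}{1258471} \approx 1.5105$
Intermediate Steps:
$V{\left(F,K \right)} = \frac{-46 + K}{F + K}$
$\frac{-18743 - 16459}{V{\left(O,152 \right)} - 23306} = \frac{-18743 - 16459}{\frac{-46 + 152}{-44 + 152} - 23306} = - \frac{35202}{\frac{1}{108} \cdot 106 - 23306} = - \frac{35202}{\frac{53}{54} - 23306} = - \frac{35202}{- \frac{1258471}{54}} = \left(-35202\right) \left(- \frac{54}{1258471}\right) = \frac{1900908}{1258471}$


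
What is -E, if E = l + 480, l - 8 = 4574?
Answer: -5062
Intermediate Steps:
l = 4582 (l = 8 + 4574 = 4582)
E = 5062 (E = 4582 + 480 = 5062)
-E = -1*5062 = -5062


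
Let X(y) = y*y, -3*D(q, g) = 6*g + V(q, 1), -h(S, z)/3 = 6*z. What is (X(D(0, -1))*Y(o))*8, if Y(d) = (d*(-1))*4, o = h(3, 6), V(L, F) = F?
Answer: 9600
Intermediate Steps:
h(S, z) = -18*z
D(q, g) = -⅓ - 2*g (D(q, g) = -(6*g + 1)/3 = -(1 + 6*g)/3 = -⅓ - 2*g)
X(y) = y²
o = -108 (o = -18*6 = -108)
Y(d) = -4*d (Y(d) = -d*4 = -4*d)
(X(D(0, -1))*Y(o))*8 = ((-⅓ - 2*(-1))²*(-4*(-108)))*8 = ((-⅓ + 2)²*432)*8 = ((5/3)²*432)*8 = ((25/9)*432)*8 = 1200*8 = 9600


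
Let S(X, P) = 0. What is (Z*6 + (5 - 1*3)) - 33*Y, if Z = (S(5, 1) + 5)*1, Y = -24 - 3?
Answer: 923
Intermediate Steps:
Y = -27
Z = 5 (Z = (0 + 5)*1 = 5*1 = 5)
(Z*6 + (5 - 1*3)) - 33*Y = (5*6 + (5 - 1*3)) - 33*(-27) = (30 + (5 - 3)) + 891 = (30 + 2) + 891 = 32 + 891 = 923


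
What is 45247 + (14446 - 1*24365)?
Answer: 35328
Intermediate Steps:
45247 + (14446 - 1*24365) = 45247 + (14446 - 24365) = 45247 - 9919 = 35328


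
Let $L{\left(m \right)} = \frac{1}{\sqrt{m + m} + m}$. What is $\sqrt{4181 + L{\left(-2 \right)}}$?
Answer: $\frac{\sqrt{16723 - i}}{2} \approx 64.659 - 0.0019332 i$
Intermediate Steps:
$L{\left(m \right)} = \frac{1}{m + \sqrt{2} \sqrt{m}}$ ($L{\left(m \right)} = \frac{1}{\sqrt{2 m} + m} = \frac{1}{\sqrt{2} \sqrt{m} + m} = \frac{1}{m + \sqrt{2} \sqrt{m}}$)
$\sqrt{4181 + L{\left(-2 \right)}} = \sqrt{4181 + \frac{1}{-2 + \sqrt{2} \sqrt{-2}}} = \sqrt{4181 + \frac{1}{-2 + \sqrt{2} i \sqrt{2}}} = \sqrt{4181 + \frac{1}{-2 + 2 i}} = \sqrt{4181 + \frac{-2 - 2 i}{8}}$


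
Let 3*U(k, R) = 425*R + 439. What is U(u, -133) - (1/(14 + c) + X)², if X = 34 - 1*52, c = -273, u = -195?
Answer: -3827535673/201243 ≈ -19019.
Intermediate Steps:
X = -18 (X = 34 - 52 = -18)
U(k, R) = 439/3 + 425*R/3 (U(k, R) = (425*R + 439)/3 = (439 + 425*R)/3 = 439/3 + 425*R/3)
U(u, -133) - (1/(14 + c) + X)² = (439/3 + (425/3)*(-133)) - (1/(14 - 273) - 18)² = (439/3 - 56525/3) - (1/(-259) - 18)² = -56086/3 - (-1/259 - 18)² = -56086/3 - (-4663/259)² = -56086/3 - 1*21743569/67081 = -56086/3 - 21743569/67081 = -3827535673/201243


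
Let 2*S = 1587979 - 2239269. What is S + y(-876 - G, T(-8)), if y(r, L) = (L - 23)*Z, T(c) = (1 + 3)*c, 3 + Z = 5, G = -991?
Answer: -325755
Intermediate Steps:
Z = 2 (Z = -3 + 5 = 2)
T(c) = 4*c
S = -325645 (S = (1587979 - 2239269)/2 = (1/2)*(-651290) = -325645)
y(r, L) = -46 + 2*L (y(r, L) = (L - 23)*2 = (-23 + L)*2 = -46 + 2*L)
S + y(-876 - G, T(-8)) = -325645 + (-46 + 2*(4*(-8))) = -325645 + (-46 + 2*(-32)) = -325645 + (-46 - 64) = -325645 - 110 = -325755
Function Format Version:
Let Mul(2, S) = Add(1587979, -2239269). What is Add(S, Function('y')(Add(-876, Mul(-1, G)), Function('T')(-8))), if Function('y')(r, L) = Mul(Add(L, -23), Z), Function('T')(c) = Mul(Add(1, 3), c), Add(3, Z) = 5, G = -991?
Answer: -325755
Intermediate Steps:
Z = 2 (Z = Add(-3, 5) = 2)
Function('T')(c) = Mul(4, c)
S = -325645 (S = Mul(Rational(1, 2), Add(1587979, -2239269)) = Mul(Rational(1, 2), -651290) = -325645)
Function('y')(r, L) = Add(-46, Mul(2, L)) (Function('y')(r, L) = Mul(Add(L, -23), 2) = Mul(Add(-23, L), 2) = Add(-46, Mul(2, L)))
Add(S, Function('y')(Add(-876, Mul(-1, G)), Function('T')(-8))) = Add(-325645, Add(-46, Mul(2, Mul(4, -8)))) = Add(-325645, Add(-46, Mul(2, -32))) = Add(-325645, Add(-46, -64)) = Add(-325645, -110) = -325755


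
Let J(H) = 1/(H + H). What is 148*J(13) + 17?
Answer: 295/13 ≈ 22.692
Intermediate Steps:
J(H) = 1/(2*H)
148*J(13) + 17 = 148*((1/2)/13) + 17 = 148*((1/2)*(1/13)) + 17 = 148*(1/26) + 17 = 74/13 + 17 = 295/13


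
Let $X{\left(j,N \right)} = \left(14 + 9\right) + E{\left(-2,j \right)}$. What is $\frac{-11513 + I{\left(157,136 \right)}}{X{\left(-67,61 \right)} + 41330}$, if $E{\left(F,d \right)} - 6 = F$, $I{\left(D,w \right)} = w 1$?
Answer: $- \frac{11377}{41357} \approx -0.27509$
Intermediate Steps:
$I{\left(D,w \right)} = w$
$E{\left(F,d \right)} = 6 + F$
$X{\left(j,N \right)} = 27$ ($X{\left(j,N \right)} = \left(14 + 9\right) + \left(6 - 2\right) = 23 + 4 = 27$)
$\frac{-11513 + I{\left(157,136 \right)}}{X{\left(-67,61 \right)} + 41330} = \frac{-11513 + 136}{27 + 41330} = - \frac{11377}{41357}$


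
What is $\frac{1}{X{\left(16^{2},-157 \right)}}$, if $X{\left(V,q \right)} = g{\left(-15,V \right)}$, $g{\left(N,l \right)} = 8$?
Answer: $\frac{1}{8} \approx 0.125$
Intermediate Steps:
$X{\left(V,q \right)} = 8$
$\frac{1}{X{\left(16^{2},-157 \right)}} = \frac{1}{8}$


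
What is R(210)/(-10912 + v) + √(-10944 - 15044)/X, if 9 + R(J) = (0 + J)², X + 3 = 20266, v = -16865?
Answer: -14697/9259 + 2*I*√6497/20263 ≈ -1.5873 + 0.0079558*I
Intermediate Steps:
X = 20263 (X = -3 + 20266 = 20263)
R(J) = -9 + J² (R(J) = -9 + (0 + J)² = -9 + J²)
R(210)/(-10912 + v) + √(-10944 - 15044)/X = (-9 + 210²)/(-10912 - 16865) + √(-10944 - 15044)/20263 = (-9 + 44100)/(-27777) + √(-25988)*(1/20263) = 44091*(-1/27777) + (2*I*√6497)*(1/20263) = -14697/9259 + 2*I*√6497/20263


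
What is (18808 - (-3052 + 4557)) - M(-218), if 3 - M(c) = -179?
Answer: 17121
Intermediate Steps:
M(c) = 182 (M(c) = 3 - 1*(-179) = 3 + 179 = 182)
(18808 - (-3052 + 4557)) - M(-218) = (18808 - (-3052 + 4557)) - 1*182 = (18808 - 1*1505) - 182 = (18808 - 1505) - 182 = 17303 - 182 = 17121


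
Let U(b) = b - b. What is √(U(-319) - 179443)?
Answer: 11*I*√1483 ≈ 423.61*I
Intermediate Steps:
U(b) = 0
√(U(-319) - 179443) = √(0 - 179443) = √(-179443) = 11*I*√1483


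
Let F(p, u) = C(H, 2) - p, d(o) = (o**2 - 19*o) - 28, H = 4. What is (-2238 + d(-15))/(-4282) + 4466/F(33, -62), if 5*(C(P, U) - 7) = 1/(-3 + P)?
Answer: -47695268/276189 ≈ -172.69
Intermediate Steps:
d(o) = -28 + o**2 - 19*o
C(P, U) = 7 + 1/(5*(-3 + P))
F(p, u) = 36/5 - p (F(p, u) = (-104 + 35*4)/(5*(-3 + 4)) - p = (1/5)*(-104 + 140)/1 - p = (1/5)*1*36 - p = 36/5 - p)
(-2238 + d(-15))/(-4282) + 4466/F(33, -62) = (-2238 + (-28 + (-15)**2 - 19*(-15)))/(-4282) + 4466/(36/5 - 1*33) = (-2238 + (-28 + 225 + 285))*(-1/4282) + 4466/(36/5 - 33) = (-2238 + 482)*(-1/4282) + 4466/(-129/5) = -1756*(-1/4282) + 4466*(-5/129) = 878/2141 - 22330/129 = -47695268/276189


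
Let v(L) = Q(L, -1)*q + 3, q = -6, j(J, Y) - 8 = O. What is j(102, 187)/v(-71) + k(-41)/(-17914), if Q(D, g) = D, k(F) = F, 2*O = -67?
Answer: -5631/98527 ≈ -0.057152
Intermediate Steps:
O = -67/2 (O = (½)*(-67) = -67/2 ≈ -33.500)
j(J, Y) = -51/2 (j(J, Y) = 8 - 67/2 = -51/2)
v(L) = 3 - 6*L (v(L) = L*(-6) + 3 = -6*L + 3 = 3 - 6*L)
j(102, 187)/v(-71) + k(-41)/(-17914) = -51/(2*(3 - 6*(-71))) - 41/(-17914) = -51/(2*(3 + 426)) - 41*(-1/17914) = -51/2/429 + 41/17914 = -51/2*1/429 + 41/17914 = -17/286 + 41/17914 = -5631/98527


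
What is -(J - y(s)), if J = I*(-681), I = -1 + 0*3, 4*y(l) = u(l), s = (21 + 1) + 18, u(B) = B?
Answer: -671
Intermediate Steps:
s = 40 (s = 22 + 18 = 40)
y(l) = l/4
I = -1 (I = -1 + 0 = -1)
J = 681 (J = -1*(-681) = 681)
-(J - y(s)) = -(681 - 40/4) = -(681 - 1*10) = -(681 - 10) = -1*671 = -671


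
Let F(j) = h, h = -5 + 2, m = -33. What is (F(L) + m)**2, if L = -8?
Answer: 1296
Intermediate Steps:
h = -3
F(j) = -3
(F(L) + m)**2 = (-3 - 33)**2 = (-36)**2 = 1296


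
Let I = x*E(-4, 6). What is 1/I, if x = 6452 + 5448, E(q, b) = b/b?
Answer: 1/11900 ≈ 8.4034e-5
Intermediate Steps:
E(q, b) = 1
x = 11900
I = 11900 (I = 11900*1 = 11900)
1/I = 1/11900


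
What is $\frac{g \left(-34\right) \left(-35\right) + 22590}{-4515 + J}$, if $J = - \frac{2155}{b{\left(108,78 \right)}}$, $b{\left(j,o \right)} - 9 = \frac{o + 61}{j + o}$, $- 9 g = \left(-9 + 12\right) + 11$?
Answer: $- \frac{13535858}{3091149} \approx -4.3789$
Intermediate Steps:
$g = - \frac{14}{9}$ ($g = - \frac{\left(-9 + 12\right) + 11}{9} = - \frac{3 + 11}{9} = \left(- \frac{1}{9}\right) 14 = - \frac{14}{9} \approx -1.5556$)
$b{\left(j,o \right)} = 9 + \frac{61 + o}{j + o}$ ($b{\left(j,o \right)} = 9 + \frac{o + 61}{j + o} = 9 + \frac{61 + o}{j + o}$)
$J = - \frac{400830}{1813}$ ($J = - \frac{2155}{\frac{1}{108 + 78} \left(61 + 9 \cdot 108 + 10 \cdot 78\right)} = - \frac{2155}{\frac{1}{186} \left(61 + 972 + 780\right)} = - \frac{2155}{\frac{1}{186} \cdot 1813} = - \frac{2155}{\frac{1813}{186}} = \left(-2155\right) \frac{186}{1813} = - \frac{400830}{1813} \approx -221.09$)
$\frac{g \left(-34\right) \left(-35\right) + 22590}{-4515 + J} = \frac{\left(- \frac{14}{9}\right) \left(-34\right) \left(-35\right) + 22590}{-4515 - \frac{400830}{1813}} = \frac{\frac{476}{9} \left(-35\right) + 22590}{- \frac{8586525}{1813}} = \left(- \frac{16660}{9} + 22590\right) \left(- \frac{1813}{8586525}\right) = \frac{186650}{9} \left(- \frac{1813}{8586525}\right) = - \frac{13535858}{3091149}$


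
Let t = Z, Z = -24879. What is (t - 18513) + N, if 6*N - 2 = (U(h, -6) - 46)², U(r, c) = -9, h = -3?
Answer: -85775/2 ≈ -42888.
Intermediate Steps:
t = -24879
N = 1009/2 (N = ⅓ + (-9 - 46)²/6 = ⅓ + (⅙)*(-55)² = ⅓ + (⅙)*3025 = ⅓ + 3025/6 = 1009/2 ≈ 504.50)
(t - 18513) + N = (-24879 - 18513) + 1009/2 = -43392 + 1009/2 = -85775/2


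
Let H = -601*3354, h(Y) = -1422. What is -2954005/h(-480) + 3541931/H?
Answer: 495792564074/238866849 ≈ 2075.6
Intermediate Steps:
H = -2015754
-2954005/h(-480) + 3541931/H = -2954005/(-1422) + 3541931/(-2015754) = -2954005*(-1/1422) + 3541931*(-1/2015754) = 2954005/1422 - 3541931/2015754 = 495792564074/238866849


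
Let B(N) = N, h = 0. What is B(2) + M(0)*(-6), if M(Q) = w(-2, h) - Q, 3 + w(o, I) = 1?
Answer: 14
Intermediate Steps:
w(o, I) = -2 (w(o, I) = -3 + 1 = -2)
M(Q) = -2 - Q
B(2) + M(0)*(-6) = 2 + (-2 - 1*0)*(-6) = 2 + (-2 + 0)*(-6) = 2 - 2*(-6) = 2 + 12 = 14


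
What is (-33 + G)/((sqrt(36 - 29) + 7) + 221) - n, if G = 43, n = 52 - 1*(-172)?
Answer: -11640568/51977 - 10*sqrt(7)/51977 ≈ -223.96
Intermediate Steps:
n = 224 (n = 52 + 172 = 224)
(-33 + G)/((sqrt(36 - 29) + 7) + 221) - n = (-33 + 43)/((sqrt(36 - 29) + 7) + 221) - 1*224 = 10/((sqrt(7) + 7) + 221) - 224 = 10/((7 + sqrt(7)) + 221) - 224 = 10/(228 + sqrt(7)) - 224 = -224 + 10/(228 + sqrt(7))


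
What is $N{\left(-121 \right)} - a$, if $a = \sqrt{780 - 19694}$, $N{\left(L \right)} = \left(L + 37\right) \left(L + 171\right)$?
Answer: $-4200 - 7 i \sqrt{386} \approx -4200.0 - 137.53 i$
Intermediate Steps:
$N{\left(L \right)} = \left(37 + L\right) \left(171 + L\right)$
$a = 7 i \sqrt{386}$ ($a = \sqrt{-18914} = 7 i \sqrt{386} \approx 137.53 i$)
$N{\left(-121 \right)} - a = \left(6327 + \left(-121\right)^{2} + 208 \left(-121\right)\right) - 7 i \sqrt{386} = \left(6327 + 14641 - 25168\right) - 7 i \sqrt{386} = -4200 - 7 i \sqrt{386}$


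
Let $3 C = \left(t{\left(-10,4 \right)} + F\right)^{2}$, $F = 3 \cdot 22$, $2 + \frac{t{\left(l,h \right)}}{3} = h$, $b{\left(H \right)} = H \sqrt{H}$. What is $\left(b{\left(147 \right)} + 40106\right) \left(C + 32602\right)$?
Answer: $1376838980 + 35325570 \sqrt{3} \approx 1.438 \cdot 10^{9}$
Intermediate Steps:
$b{\left(H \right)} = H^{\frac{3}{2}}$
$t{\left(l,h \right)} = -6 + 3 h$
$F = 66$
$C = 1728$ ($C = \frac{\left(\left(-6 + 3 \cdot 4\right) + 66\right)^{2}}{3} = \frac{\left(\left(-6 + 12\right) + 66\right)^{2}}{3} = \frac{\left(6 + 66\right)^{2}}{3} = \frac{72^{2}}{3} = \frac{1}{3} \cdot 5184 = 1728$)
$\left(b{\left(147 \right)} + 40106\right) \left(C + 32602\right) = \left(147^{\frac{3}{2}} + 40106\right) \left(1728 + 32602\right) = \left(1029 \sqrt{3} + 40106\right) 34330 = \left(40106 + 1029 \sqrt{3}\right) 34330 = 1376838980 + 35325570 \sqrt{3}$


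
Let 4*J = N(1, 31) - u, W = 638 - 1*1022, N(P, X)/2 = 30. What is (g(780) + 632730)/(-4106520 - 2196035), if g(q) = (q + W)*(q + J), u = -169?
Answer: -964281/6302555 ≈ -0.15300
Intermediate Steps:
N(P, X) = 60 (N(P, X) = 2*30 = 60)
W = -384 (W = 638 - 1022 = -384)
J = 229/4 (J = (60 - 1*(-169))/4 = (60 + 169)/4 = (¼)*229 = 229/4 ≈ 57.250)
g(q) = (-384 + q)*(229/4 + q) (g(q) = (q - 384)*(q + 229/4) = (-384 + q)*(229/4 + q))
(g(780) + 632730)/(-4106520 - 2196035) = ((-21984 + 780² - 1307/4*780) + 632730)/(-4106520 - 2196035) = ((-21984 + 608400 - 254865) + 632730)/(-6302555) = (331551 + 632730)*(-1/6302555) = 964281*(-1/6302555) = -964281/6302555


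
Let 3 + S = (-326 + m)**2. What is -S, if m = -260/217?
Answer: -5041142737/47089 ≈ -1.0706e+5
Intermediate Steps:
m = -260/217 (m = -260*1/217 = -260/217 ≈ -1.1982)
S = 5041142737/47089 (S = -3 + (-326 - 260/217)**2 = -3 + (-71002/217)**2 = -3 + 5041284004/47089 = 5041142737/47089 ≈ 1.0706e+5)
-S = -1*5041142737/47089 = -5041142737/47089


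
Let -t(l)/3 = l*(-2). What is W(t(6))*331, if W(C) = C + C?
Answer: 23832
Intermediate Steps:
t(l) = 6*l (t(l) = -3*l*(-2) = -(-6)*l = 6*l)
W(C) = 2*C
W(t(6))*331 = (2*(6*6))*331 = (2*36)*331 = 72*331 = 23832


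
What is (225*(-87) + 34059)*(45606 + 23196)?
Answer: 996528168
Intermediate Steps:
(225*(-87) + 34059)*(45606 + 23196) = (-19575 + 34059)*68802 = 14484*68802 = 996528168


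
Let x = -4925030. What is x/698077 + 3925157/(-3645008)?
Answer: -20691835573329/2544496249616 ≈ -8.1320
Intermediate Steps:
x/698077 + 3925157/(-3645008) = -4925030/698077 + 3925157/(-3645008) = -4925030*1/698077 + 3925157*(-1/3645008) = -4925030/698077 - 3925157/3645008 = -20691835573329/2544496249616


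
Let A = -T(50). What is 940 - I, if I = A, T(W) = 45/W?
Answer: 9409/10 ≈ 940.90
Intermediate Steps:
A = -9/10 (A = -45/50 = -1*9/10 = -9/10 ≈ -0.90000)
I = -9/10 ≈ -0.90000
940 - I = 940 - 1*(-9/10) = 940 + 9/10 = 9409/10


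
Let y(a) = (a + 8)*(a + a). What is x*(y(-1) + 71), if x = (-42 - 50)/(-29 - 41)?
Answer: 2622/35 ≈ 74.914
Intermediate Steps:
x = 46/35 (x = -92/(-70) = -92*(-1/70) = 46/35 ≈ 1.3143)
y(a) = 2*a*(8 + a) (y(a) = (8 + a)*(2*a) = 2*a*(8 + a))
x*(y(-1) + 71) = 46*(2*(-1)*(8 - 1) + 71)/35 = 46*(2*(-1)*7 + 71)/35 = 46*(-14 + 71)/35 = (46/35)*57 = 2622/35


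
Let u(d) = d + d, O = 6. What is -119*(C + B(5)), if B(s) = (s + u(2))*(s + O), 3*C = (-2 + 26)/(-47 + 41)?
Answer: -34867/3 ≈ -11622.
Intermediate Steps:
u(d) = 2*d
C = -4/3 (C = ((-2 + 26)/(-47 + 41))/3 = (24/(-6))/3 = (24*(-⅙))/3 = (⅓)*(-4) = -4/3 ≈ -1.3333)
B(s) = (4 + s)*(6 + s) (B(s) = (s + 2*2)*(s + 6) = (s + 4)*(6 + s) = (4 + s)*(6 + s))
-119*(C + B(5)) = -119*(-4/3 + (24 + 5² + 10*5)) = -119*(-4/3 + (24 + 25 + 50)) = -119*(-4/3 + 99) = -119*293/3 = -34867/3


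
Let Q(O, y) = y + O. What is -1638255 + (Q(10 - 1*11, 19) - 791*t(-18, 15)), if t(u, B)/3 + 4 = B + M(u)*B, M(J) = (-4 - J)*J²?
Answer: -163123260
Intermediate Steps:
M(J) = J²*(-4 - J)
Q(O, y) = O + y
t(u, B) = -12 + 3*B + 3*B*u²*(-4 - u) (t(u, B) = -12 + 3*(B + (u²*(-4 - u))*B) = -12 + 3*(B + B*u²*(-4 - u)) = -12 + (3*B + 3*B*u²*(-4 - u)) = -12 + 3*B + 3*B*u²*(-4 - u))
-1638255 + (Q(10 - 1*11, 19) - 791*t(-18, 15)) = -1638255 + (((10 - 1*11) + 19) - 791*(-12 + 3*15 - 3*15*(-18)²*(4 - 18))) = -1638255 + (((10 - 11) + 19) - 791*(-12 + 45 - 3*15*324*(-14))) = -1638255 + ((-1 + 19) - 791*(-12 + 45 + 204120)) = -1638255 + (18 - 791*204153) = -1638255 + (18 - 161485023) = -1638255 - 161485005 = -163123260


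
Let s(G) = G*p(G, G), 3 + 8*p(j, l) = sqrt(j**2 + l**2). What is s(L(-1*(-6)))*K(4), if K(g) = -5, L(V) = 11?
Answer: 165/8 - 605*sqrt(2)/8 ≈ -86.325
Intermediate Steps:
p(j, l) = -3/8 + sqrt(j**2 + l**2)/8
s(G) = G*(-3/8 + sqrt(2)*sqrt(G**2)/8) (s(G) = G*(-3/8 + sqrt(G**2 + G**2)/8) = G*(-3/8 + sqrt(2*G**2)/8) = G*(-3/8 + (sqrt(2)*sqrt(G**2))/8) = G*(-3/8 + sqrt(2)*sqrt(G**2)/8))
s(L(-1*(-6)))*K(4) = ((1/8)*11*(-3 + sqrt(2)*sqrt(11**2)))*(-5) = ((1/8)*11*(-3 + sqrt(2)*sqrt(121)))*(-5) = ((1/8)*11*(-3 + sqrt(2)*11))*(-5) = ((1/8)*11*(-3 + 11*sqrt(2)))*(-5) = (-33/8 + 121*sqrt(2)/8)*(-5) = 165/8 - 605*sqrt(2)/8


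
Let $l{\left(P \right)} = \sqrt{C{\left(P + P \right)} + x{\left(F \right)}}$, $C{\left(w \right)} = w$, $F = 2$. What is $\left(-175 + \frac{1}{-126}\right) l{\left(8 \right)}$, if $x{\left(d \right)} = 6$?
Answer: $- \frac{22051 \sqrt{22}}{126} \approx -820.86$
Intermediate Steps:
$l{\left(P \right)} = \sqrt{6 + 2 P}$ ($l{\left(P \right)} = \sqrt{\left(P + P\right) + 6} = \sqrt{2 P + 6} = \sqrt{6 + 2 P}$)
$\left(-175 + \frac{1}{-126}\right) l{\left(8 \right)} = \left(-175 + \frac{1}{-126}\right) \sqrt{6 + 2 \cdot 8} = \left(-175 - \frac{1}{126}\right) \sqrt{6 + 16} = - \frac{22051 \sqrt{22}}{126}$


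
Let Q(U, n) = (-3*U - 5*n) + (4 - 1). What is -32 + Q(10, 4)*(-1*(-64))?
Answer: -3040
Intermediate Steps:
Q(U, n) = 3 - 5*n - 3*U (Q(U, n) = (-5*n - 3*U) + 3 = 3 - 5*n - 3*U)
-32 + Q(10, 4)*(-1*(-64)) = -32 + (3 - 5*4 - 3*10)*(-1*(-64)) = -32 + (3 - 20 - 30)*64 = -32 - 47*64 = -32 - 3008 = -3040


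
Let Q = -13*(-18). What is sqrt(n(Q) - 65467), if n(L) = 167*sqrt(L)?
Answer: sqrt(-65467 + 501*sqrt(26)) ≈ 250.82*I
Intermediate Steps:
Q = 234
sqrt(n(Q) - 65467) = sqrt(167*sqrt(234) - 65467) = sqrt(167*(3*sqrt(26)) - 65467) = sqrt(501*sqrt(26) - 65467) = sqrt(-65467 + 501*sqrt(26))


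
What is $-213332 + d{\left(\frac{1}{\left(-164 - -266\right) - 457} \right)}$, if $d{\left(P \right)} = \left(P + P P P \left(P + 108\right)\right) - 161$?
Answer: $- \frac{3390760052110339}{15882300625} \approx -2.1349 \cdot 10^{5}$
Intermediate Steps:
$d{\left(P \right)} = -161 + P + P^{3} \left(108 + P\right)$ ($d{\left(P \right)} = \left(P + P^{2} P \left(108 + P\right)\right) - 161 = \left(P + P^{3} \left(108 + P\right)\right) - 161 = -161 + P + P^{3} \left(108 + P\right)$)
$-213332 + d{\left(\frac{1}{\left(-164 - -266\right) - 457} \right)} = -213332 + \left(-161 + \frac{1}{\left(-164 - -266\right) - 457} + \left(\frac{1}{\left(-164 - -266\right) - 457}\right)^{4} + 108 \left(\frac{1}{\left(-164 - -266\right) - 457}\right)^{3}\right) = -213332 + \left(-161 + \frac{1}{\left(-164 + 266\right) - 457} + \left(\frac{1}{\left(-164 + 266\right) - 457}\right)^{4} + 108 \left(\frac{1}{\left(-164 + 266\right) - 457}\right)^{3}\right) = -213332 + \left(-161 + \frac{1}{102 - 457} + \left(\frac{1}{102 - 457}\right)^{4} + 108 \left(\frac{1}{102 - 457}\right)^{3}\right) = -213332 + \left(-161 + \frac{1}{-355} + \left(\frac{1}{-355}\right)^{4} + 108 \left(\frac{1}{-355}\right)^{3}\right) = -213332 + \left(-161 - \frac{1}{355} + \left(- \frac{1}{355}\right)^{4} + 108 \left(- \frac{1}{355}\right)^{3}\right) = -213332 + \left(-161 - \frac{1}{355} + \frac{1}{15882300625} + 108 \left(- \frac{1}{44738875}\right)\right) = -213332 - \frac{2557095177839}{15882300625} = - \frac{3390760052110339}{15882300625}$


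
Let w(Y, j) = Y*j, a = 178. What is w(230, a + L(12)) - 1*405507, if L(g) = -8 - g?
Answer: -369167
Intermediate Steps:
w(230, a + L(12)) - 1*405507 = 230*(178 + (-8 - 1*12)) - 1*405507 = 230*(178 + (-8 - 12)) - 405507 = 230*(178 - 20) - 405507 = 230*158 - 405507 = 36340 - 405507 = -369167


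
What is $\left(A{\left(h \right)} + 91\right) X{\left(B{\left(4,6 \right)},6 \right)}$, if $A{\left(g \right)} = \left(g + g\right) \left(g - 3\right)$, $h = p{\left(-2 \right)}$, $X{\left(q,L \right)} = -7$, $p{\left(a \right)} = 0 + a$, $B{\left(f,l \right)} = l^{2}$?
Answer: $-777$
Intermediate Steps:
$p{\left(a \right)} = a$
$h = -2$
$A{\left(g \right)} = 2 g \left(-3 + g\right)$
$\left(A{\left(h \right)} + 91\right) X{\left(B{\left(4,6 \right)},6 \right)} = \left(2 \left(-2\right) \left(-3 - 2\right) + 91\right) \left(-7\right) = \left(2 \left(-2\right) \left(-5\right) + 91\right) \left(-7\right) = \left(20 + 91\right) \left(-7\right) = 111 \left(-7\right) = -777$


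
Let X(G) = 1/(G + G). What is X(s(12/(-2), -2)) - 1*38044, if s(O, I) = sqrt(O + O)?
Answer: -38044 - I*sqrt(3)/12 ≈ -38044.0 - 0.14434*I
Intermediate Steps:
s(O, I) = sqrt(2)*sqrt(O) (s(O, I) = sqrt(2*O) = sqrt(2)*sqrt(O))
X(G) = 1/(2*G)
X(s(12/(-2), -2)) - 1*38044 = 1/(2*((sqrt(2)*sqrt(12/(-2))))) - 1*38044 = 1/(2*((sqrt(2)*sqrt(12*(-1/2))))) - 38044 = 1/(2*((sqrt(2)*sqrt(-6)))) - 38044 = 1/(2*((sqrt(2)*(I*sqrt(6))))) - 38044 = 1/(2*((2*I*sqrt(3)))) - 38044 = (-I*sqrt(3)/6)/2 - 38044 = -I*sqrt(3)/12 - 38044 = -38044 - I*sqrt(3)/12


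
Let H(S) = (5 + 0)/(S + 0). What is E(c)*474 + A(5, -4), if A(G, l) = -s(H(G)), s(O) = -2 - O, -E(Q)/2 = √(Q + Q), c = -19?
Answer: 3 - 948*I*√38 ≈ 3.0 - 5843.9*I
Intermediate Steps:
H(S) = 5/S
E(Q) = -2*√2*√Q (E(Q) = -2*√(Q + Q) = -2*√2*√Q)
A(G, l) = 2 + 5/G (A(G, l) = -(-2 - 5/G) = 2 + 5/G)
E(c)*474 + A(5, -4) = -2*√2*√(-19)*474 + (2 + 5/5) = -2*√2*I*√19*474 + (2 + 5*(⅕)) = -2*I*√38*474 + (2 + 1) = -948*I*√38 + 3 = 3 - 948*I*√38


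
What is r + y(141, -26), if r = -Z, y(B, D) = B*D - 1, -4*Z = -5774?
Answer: -10221/2 ≈ -5110.5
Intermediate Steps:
Z = 2887/2 (Z = -¼*(-5774) = 2887/2 ≈ 1443.5)
y(B, D) = -1 + B*D
r = -2887/2 (r = -1*2887/2 = -2887/2 ≈ -1443.5)
r + y(141, -26) = -2887/2 + (-1 + 141*(-26)) = -2887/2 + (-1 - 3666) = -2887/2 - 3667 = -10221/2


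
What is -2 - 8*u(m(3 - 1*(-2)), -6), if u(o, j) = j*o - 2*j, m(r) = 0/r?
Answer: -98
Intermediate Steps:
m(r) = 0
u(o, j) = -2*j + j*o
-2 - 8*u(m(3 - 1*(-2)), -6) = -2 - (-48)*(-2 + 0) = -2 - (-48)*(-2) = -2 - 8*12 = -2 - 96 = -98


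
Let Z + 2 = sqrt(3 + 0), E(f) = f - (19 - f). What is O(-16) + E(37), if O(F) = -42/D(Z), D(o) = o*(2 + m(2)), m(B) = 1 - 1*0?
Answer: 83 + 14*sqrt(3) ≈ 107.25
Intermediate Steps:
m(B) = 1 (m(B) = 1 + 0 = 1)
E(f) = -19 + 2*f (E(f) = f + (-19 + f) = -19 + 2*f)
Z = -2 + sqrt(3) (Z = -2 + sqrt(3 + 0) = -2 + sqrt(3) ≈ -0.26795)
D(o) = 3*o (D(o) = o*(2 + 1) = o*3 = 3*o)
O(F) = -42/(-6 + 3*sqrt(3)) (O(F) = -42*1/(3*(-2 + sqrt(3))) = -42/(-6 + 3*sqrt(3)))
O(-16) + E(37) = (28 + 14*sqrt(3)) + (-19 + 2*37) = (28 + 14*sqrt(3)) + (-19 + 74) = (28 + 14*sqrt(3)) + 55 = 83 + 14*sqrt(3)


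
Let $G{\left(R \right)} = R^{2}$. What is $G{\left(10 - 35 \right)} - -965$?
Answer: $1590$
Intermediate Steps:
$G{\left(10 - 35 \right)} - -965 = \left(10 - 35\right)^{2} - -965 = \left(-25\right)^{2} + 965 = 625 + 965 = 1590$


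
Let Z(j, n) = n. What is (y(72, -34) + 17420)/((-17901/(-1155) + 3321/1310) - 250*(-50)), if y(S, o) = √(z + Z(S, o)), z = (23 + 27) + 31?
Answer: 1757155400/1262694071 + 100870*√47/1262694071 ≈ 1.3921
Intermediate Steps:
z = 81 (z = 50 + 31 = 81)
y(S, o) = √(81 + o)
(y(72, -34) + 17420)/((-17901/(-1155) + 3321/1310) - 250*(-50)) = (√(81 - 34) + 17420)/((-17901/(-1155) + 3321/1310) - 250*(-50)) = (√47 + 17420)/((-17901*(-1/1155) + 3321*(1/1310)) + 12500) = (17420 + √47)/((5967/385 + 3321/1310) + 12500) = (17420 + √47)/(1819071/100870 + 12500) = (17420 + √47)/(1262694071/100870) = (17420 + √47)*(100870/1262694071) = 1757155400/1262694071 + 100870*√47/1262694071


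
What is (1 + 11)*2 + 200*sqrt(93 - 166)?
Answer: 24 + 200*I*sqrt(73) ≈ 24.0 + 1708.8*I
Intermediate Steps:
(1 + 11)*2 + 200*sqrt(93 - 166) = 12*2 + 200*sqrt(-73) = 24 + 200*(I*sqrt(73)) = 24 + 200*I*sqrt(73)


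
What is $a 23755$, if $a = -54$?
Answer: $-1282770$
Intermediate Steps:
$a 23755 = \left(-54\right) 23755 = -1282770$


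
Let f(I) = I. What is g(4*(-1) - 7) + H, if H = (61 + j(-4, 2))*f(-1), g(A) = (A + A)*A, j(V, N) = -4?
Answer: 185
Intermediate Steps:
g(A) = 2*A**2 (g(A) = (2*A)*A = 2*A**2)
H = -57 (H = (61 - 4)*(-1) = 57*(-1) = -57)
g(4*(-1) - 7) + H = 2*(4*(-1) - 7)**2 - 57 = 2*(-4 - 7)**2 - 57 = 2*(-11)**2 - 57 = 2*121 - 57 = 242 - 57 = 185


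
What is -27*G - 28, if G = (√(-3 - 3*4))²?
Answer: 377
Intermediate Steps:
G = -15 (G = (√(-3 - 12))² = (√(-15))² = (I*√15)² = -15)
-27*G - 28 = -27*(-15) - 28 = 405 - 28 = 377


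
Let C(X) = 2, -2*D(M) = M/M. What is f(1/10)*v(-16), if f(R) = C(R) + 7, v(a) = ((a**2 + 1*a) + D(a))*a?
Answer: -34488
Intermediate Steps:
D(M) = -1/2 (D(M) = -M/(2*M) = -1/2*1 = -1/2)
v(a) = a*(-1/2 + a + a**2) (v(a) = ((a**2 + 1*a) - 1/2)*a = ((a**2 + a) - 1/2)*a = ((a + a**2) - 1/2)*a = (-1/2 + a + a**2)*a = a*(-1/2 + a + a**2))
f(R) = 9 (f(R) = 2 + 7 = 9)
f(1/10)*v(-16) = 9*(-16*(-1/2 - 16 + (-16)**2)) = 9*(-16*(-1/2 - 16 + 256)) = 9*(-16*479/2) = 9*(-3832) = -34488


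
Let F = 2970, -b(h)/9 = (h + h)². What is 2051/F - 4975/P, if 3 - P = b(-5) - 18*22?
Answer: -4037167/1286010 ≈ -3.1393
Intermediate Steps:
b(h) = -36*h² (b(h) = -9*(h + h)² = -9*4*h² = -36*h²)
P = 1299 (P = 3 - (-36*(-5)² - 18*22) = 3 - (-36*25 - 396) = 3 - (-900 - 396) = 3 - 1*(-1296) = 3 + 1296 = 1299)
2051/F - 4975/P = 2051/2970 - 4975/1299 = -4037167/1286010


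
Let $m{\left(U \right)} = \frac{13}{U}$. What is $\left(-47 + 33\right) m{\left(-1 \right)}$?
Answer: $182$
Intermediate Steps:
$\left(-47 + 33\right) m{\left(-1 \right)} = \left(-47 + 33\right) \frac{13}{-1} = - 14 \cdot 13 \left(-1\right) = \left(-14\right) \left(-13\right) = 182$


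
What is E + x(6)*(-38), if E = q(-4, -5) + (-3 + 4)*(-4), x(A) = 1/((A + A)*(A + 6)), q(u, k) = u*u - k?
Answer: 1205/72 ≈ 16.736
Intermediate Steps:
q(u, k) = u**2 - k
x(A) = 1/(2*A*(6 + A)) (x(A) = 1/((2*A)*(6 + A)) = 1/(2*A*(6 + A)))
E = 17 (E = ((-4)**2 - 1*(-5)) + (-3 + 4)*(-4) = (16 + 5) + 1*(-4) = 21 - 4 = 17)
E + x(6)*(-38) = 17 + ((1/2)/(6*(6 + 6)))*(-38) = 17 + ((1/2)*(1/6)/12)*(-38) = 17 + ((1/2)*(1/6)*(1/12))*(-38) = 17 + (1/144)*(-38) = 17 - 19/72 = 1205/72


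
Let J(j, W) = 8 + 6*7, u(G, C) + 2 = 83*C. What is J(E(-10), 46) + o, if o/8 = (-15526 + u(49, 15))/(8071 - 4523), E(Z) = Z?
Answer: 15784/887 ≈ 17.795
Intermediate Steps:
u(G, C) = -2 + 83*C
J(j, W) = 50 (J(j, W) = 8 + 42 = 50)
o = -28566/887 (o = 8*((-15526 + (-2 + 83*15))/(8071 - 4523)) = 8*((-15526 + (-2 + 1245))/3548) = 8*((-15526 + 1243)*(1/3548)) = 8*(-14283*1/3548) = 8*(-14283/3548) = -28566/887 ≈ -32.205)
J(E(-10), 46) + o = 50 - 28566/887 = 15784/887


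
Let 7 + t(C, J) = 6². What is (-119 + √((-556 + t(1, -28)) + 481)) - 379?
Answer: -498 + I*√46 ≈ -498.0 + 6.7823*I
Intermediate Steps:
t(C, J) = 29 (t(C, J) = -7 + 6² = -7 + 36 = 29)
(-119 + √((-556 + t(1, -28)) + 481)) - 379 = (-119 + √((-556 + 29) + 481)) - 379 = (-119 + √(-527 + 481)) - 379 = (-119 + √(-46)) - 379 = (-119 + I*√46) - 379 = -498 + I*√46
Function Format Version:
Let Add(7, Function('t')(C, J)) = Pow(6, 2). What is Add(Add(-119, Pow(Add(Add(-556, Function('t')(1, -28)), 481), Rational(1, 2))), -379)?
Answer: Add(-498, Mul(I, Pow(46, Rational(1, 2)))) ≈ Add(-498.00, Mul(6.7823, I))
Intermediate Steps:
Function('t')(C, J) = 29 (Function('t')(C, J) = Add(-7, Pow(6, 2)) = Add(-7, 36) = 29)
Add(Add(-119, Pow(Add(Add(-556, Function('t')(1, -28)), 481), Rational(1, 2))), -379) = Add(Add(-119, Pow(Add(Add(-556, 29), 481), Rational(1, 2))), -379) = Add(Add(-119, Pow(Add(-527, 481), Rational(1, 2))), -379) = Add(Add(-119, Pow(-46, Rational(1, 2))), -379) = Add(Add(-119, Mul(I, Pow(46, Rational(1, 2)))), -379) = Add(-498, Mul(I, Pow(46, Rational(1, 2))))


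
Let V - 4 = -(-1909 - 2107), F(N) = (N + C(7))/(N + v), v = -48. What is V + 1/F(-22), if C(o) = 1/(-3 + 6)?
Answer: 52302/13 ≈ 4023.2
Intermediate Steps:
C(o) = ⅓ (C(o) = 1/3 = ⅓)
F(N) = (⅓ + N)/(-48 + N) (F(N) = (N + ⅓)/(N - 48) = (⅓ + N)/(-48 + N))
V = 4020 (V = 4 - (-1909 - 2107) = 4 - 1*(-4016) = 4 + 4016 = 4020)
V + 1/F(-22) = 4020 + 1/((⅓ - 22)/(-48 - 22)) = 4020 + 1/(-65/3/(-70)) = 4020 + 1/(-1/70*(-65/3)) = 4020 + 1/(13/42) = 4020 + 42/13 = 52302/13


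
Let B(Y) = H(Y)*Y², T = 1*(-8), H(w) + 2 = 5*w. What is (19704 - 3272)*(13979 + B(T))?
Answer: 185533712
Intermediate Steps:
H(w) = -2 + 5*w
T = -8
B(Y) = Y²*(-2 + 5*Y) (B(Y) = (-2 + 5*Y)*Y² = Y²*(-2 + 5*Y))
(19704 - 3272)*(13979 + B(T)) = (19704 - 3272)*(13979 + (-8)²*(-2 + 5*(-8))) = 16432*(13979 + 64*(-2 - 40)) = 16432*(13979 + 64*(-42)) = 16432*(13979 - 2688) = 16432*11291 = 185533712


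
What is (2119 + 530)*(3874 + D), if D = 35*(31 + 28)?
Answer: 15732411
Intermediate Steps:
D = 2065 (D = 35*59 = 2065)
(2119 + 530)*(3874 + D) = (2119 + 530)*(3874 + 2065) = 2649*5939 = 15732411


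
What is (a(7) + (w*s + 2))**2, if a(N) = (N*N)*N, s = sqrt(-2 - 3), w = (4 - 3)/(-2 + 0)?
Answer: (690 - I*sqrt(5))**2/4 ≈ 1.1902e+5 - 771.44*I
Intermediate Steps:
w = -1/2 (w = 1/(-2) = 1*(-1/2) = -1/2 ≈ -0.50000)
s = I*sqrt(5) (s = sqrt(-5) = I*sqrt(5) ≈ 2.2361*I)
a(N) = N**3 (a(N) = N**2*N = N**3)
(a(7) + (w*s + 2))**2 = (7**3 + (-I*sqrt(5)/2 + 2))**2 = (343 + (-I*sqrt(5)/2 + 2))**2 = (343 + (2 - I*sqrt(5)/2))**2 = (345 - I*sqrt(5)/2)**2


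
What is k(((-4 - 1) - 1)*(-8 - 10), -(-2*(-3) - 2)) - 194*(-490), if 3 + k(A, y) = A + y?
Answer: 95161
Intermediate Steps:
k(A, y) = -3 + A + y (k(A, y) = -3 + (A + y) = -3 + A + y)
k(((-4 - 1) - 1)*(-8 - 10), -(-2*(-3) - 2)) - 194*(-490) = (-3 + ((-4 - 1) - 1)*(-8 - 10) - (-2*(-3) - 2)) - 194*(-490) = (-3 + (-5 - 1)*(-18) - (6 - 2)) + 95060 = (-3 - 6*(-18) - 1*4) + 95060 = (-3 + 108 - 4) + 95060 = 101 + 95060 = 95161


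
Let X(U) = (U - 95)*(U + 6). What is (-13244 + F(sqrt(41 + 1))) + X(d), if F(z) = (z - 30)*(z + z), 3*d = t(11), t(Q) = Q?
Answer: -126386/9 - 60*sqrt(42) ≈ -14432.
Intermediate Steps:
d = 11/3 (d = (1/3)*11 = 11/3 ≈ 3.6667)
X(U) = (-95 + U)*(6 + U)
F(z) = 2*z*(-30 + z) (F(z) = (-30 + z)*(2*z) = 2*z*(-30 + z))
(-13244 + F(sqrt(41 + 1))) + X(d) = (-13244 + 2*sqrt(41 + 1)*(-30 + sqrt(41 + 1))) + (-570 + (11/3)**2 - 89*11/3) = (-13244 + 2*sqrt(42)*(-30 + sqrt(42))) + (-570 + 121/9 - 979/3) = (-13244 + 2*sqrt(42)*(-30 + sqrt(42))) - 7946/9 = -127142/9 + 2*sqrt(42)*(-30 + sqrt(42))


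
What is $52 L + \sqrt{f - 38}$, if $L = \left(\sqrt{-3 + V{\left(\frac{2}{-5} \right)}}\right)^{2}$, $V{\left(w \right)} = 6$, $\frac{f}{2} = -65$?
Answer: $156 + 2 i \sqrt{42} \approx 156.0 + 12.961 i$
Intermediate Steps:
$f = -130$ ($f = 2 \left(-65\right) = -130$)
$L = 3$ ($L = \left(\sqrt{-3 + 6}\right)^{2} = \left(\sqrt{3}\right)^{2} = 3$)
$52 L + \sqrt{f - 38} = 52 \cdot 3 + \sqrt{-130 - 38} = 156 + \sqrt{-168} = 156 + 2 i \sqrt{42}$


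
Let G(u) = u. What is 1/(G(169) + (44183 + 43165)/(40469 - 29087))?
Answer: 1897/335151 ≈ 0.0056601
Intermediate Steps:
1/(G(169) + (44183 + 43165)/(40469 - 29087)) = 1/(169 + (44183 + 43165)/(40469 - 29087)) = 1/(169 + 87348/11382) = 1/(169 + 87348*(1/11382)) = 1/(169 + 14558/1897) = 1/(335151/1897) = 1897/335151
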